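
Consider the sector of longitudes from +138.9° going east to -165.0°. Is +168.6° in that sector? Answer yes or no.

Yes

Band width going east from +138.9° to -165.0°: ((-165.0 − 138.9) mod 360) = 56.1°.
Offset of +168.6° east of the west edge: ((168.6 − 138.9) mod 360) = 29.7°.
29.7° ≤ 56.1° ⇒ inside.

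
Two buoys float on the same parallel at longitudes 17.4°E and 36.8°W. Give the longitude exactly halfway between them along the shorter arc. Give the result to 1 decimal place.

Signed shortest Δλ from +17.4° to -36.8° is -54.2°.
Midpoint longitude = +17.4° + (-54.2°)/2 = +17.4° − 27.1° = -9.7°.

9.7°W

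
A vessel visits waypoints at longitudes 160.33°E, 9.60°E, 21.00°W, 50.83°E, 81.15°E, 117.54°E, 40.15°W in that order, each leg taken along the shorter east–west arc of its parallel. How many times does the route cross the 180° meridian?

Leg 1: +160.33° → +9.60°, shortest Δλ = -150.73° (west) — does not cross 180°.
Leg 2: +9.60° → -21.00°, shortest Δλ = -30.6° (west) — does not cross 180°.
Leg 3: -21.00° → +50.83°, shortest Δλ = 71.83° (east) — does not cross 180°.
Leg 4: +50.83° → +81.15°, shortest Δλ = 30.32° (east) — does not cross 180°.
Leg 5: +81.15° → +117.54°, shortest Δλ = 36.39° (east) — does not cross 180°.
Leg 6: +117.54° → -40.15°, shortest Δλ = -157.69° (west) — does not cross 180°.
Total crossings: 0.

0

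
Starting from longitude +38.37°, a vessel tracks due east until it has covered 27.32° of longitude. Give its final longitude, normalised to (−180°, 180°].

+65.69°

Start at +38.37°; shift +27.32° → +65.69°.
+65.69° already lies in (−180°, 180°].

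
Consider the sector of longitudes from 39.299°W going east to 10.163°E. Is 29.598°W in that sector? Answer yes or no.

Band width going east from -39.299° to +10.163°: ((10.163 − -39.299) mod 360) = 49.462°.
Offset of -29.598° east of the west edge: ((-29.598 − -39.299) mod 360) = 9.701°.
9.701° ≤ 49.462° ⇒ inside.

Yes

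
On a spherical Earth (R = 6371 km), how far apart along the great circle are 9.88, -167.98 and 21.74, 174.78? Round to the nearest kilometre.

Δλ = 174.78 − -167.98 = 342.76°; wrapped into (−180°, 180°]: -17.24°.
Δφ = 21.74 − 9.88 = 11.86°.
a = sin²(Δφ/2) + cos φ₁ · cos φ₂ · sin²(Δλ/2) = 0.031231.
c = 2·atan2(√a, √(1−a)) = 0.35531 rad → d = 6371·c ≈ 2263.68 km.

2264 km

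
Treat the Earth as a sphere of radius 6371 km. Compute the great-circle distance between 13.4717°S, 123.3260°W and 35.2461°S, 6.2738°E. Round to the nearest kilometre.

12435 km

Δλ = 6.2738 − -123.3260 = 129.5998°.
Δφ = -35.2461 − -13.4717 = -21.7744°.
a = sin²(Δφ/2) + cos φ₁ · cos φ₂ · sin²(Δλ/2) = 0.685902.
c = 2·atan2(√a, √(1−a)) = 1.95175 rad → d = 6371·c ≈ 12434.59 km.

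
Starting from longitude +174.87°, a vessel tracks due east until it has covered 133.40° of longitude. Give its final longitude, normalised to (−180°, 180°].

-51.73°

Start at +174.87°; shift +133.40° → +308.27°.
+308.27° lies outside (−180°, 180°]; subtract 360° → -51.73°.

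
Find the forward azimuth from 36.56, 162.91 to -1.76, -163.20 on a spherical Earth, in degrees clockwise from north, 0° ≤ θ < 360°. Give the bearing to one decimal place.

Δλ = -163.20 − 162.91 = -326.11°; wrapped into (−180°, 180°]: 33.89°.
θ = atan2( sin Δλ · cos φ₂ , cos φ₁ · sin φ₂ − sin φ₁ · cos φ₂ · cos Δλ )
  = atan2(0.55734, -0.51890) = 132.955° → normalised to [0°, 360°): 132.955°.

133.0°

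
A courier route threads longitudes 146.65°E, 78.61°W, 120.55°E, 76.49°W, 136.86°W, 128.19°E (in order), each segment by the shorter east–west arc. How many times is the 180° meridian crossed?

4

Leg 1: +146.65° → -78.61°, shortest Δλ = 134.74° (east) — crosses 180°.
Leg 2: -78.61° → +120.55°, shortest Δλ = -160.84° (west) — crosses 180°.
Leg 3: +120.55° → -76.49°, shortest Δλ = 162.96° (east) — crosses 180°.
Leg 4: -76.49° → -136.86°, shortest Δλ = -60.37° (west) — does not cross 180°.
Leg 5: -136.86° → +128.19°, shortest Δλ = -94.95° (west) — crosses 180°.
Total crossings: 4.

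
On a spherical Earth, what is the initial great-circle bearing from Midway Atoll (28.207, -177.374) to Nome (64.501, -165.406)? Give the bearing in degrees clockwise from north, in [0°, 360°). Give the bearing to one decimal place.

8.5°

Δλ = -165.406 − -177.374 = 11.968°.
θ = atan2( sin Δλ · cos φ₂ , cos φ₁ · sin φ₂ − sin φ₁ · cos φ₂ · cos Δλ )
  = atan2(0.08927, 0.59635) = 8.514° → normalised to [0°, 360°): 8.514°.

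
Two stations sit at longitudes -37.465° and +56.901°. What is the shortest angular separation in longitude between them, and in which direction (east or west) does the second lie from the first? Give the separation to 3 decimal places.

94.366° east

Raw difference: 56.901 − -37.465 = 94.366°.
Normalise into (−180°, 180°]: 94.366° stays 94.366°.
Positive ⇒ the second point lies to the east; separation 94.366°.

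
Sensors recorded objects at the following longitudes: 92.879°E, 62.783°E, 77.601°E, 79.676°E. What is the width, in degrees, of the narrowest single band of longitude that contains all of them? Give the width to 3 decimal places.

30.096°

Sort the longitudes: +62.783°, +77.601°, +79.676°, +92.879°.
Eastward gaps between consecutive values (wrapping around): 14.818°, 2.075°, 13.203°, 329.904°.
Largest gap = 329.904° ⇒ minimal covering band is its complement: 360° − 329.904° = 30.096°.
Band runs from +62.783° eastward to +92.879°.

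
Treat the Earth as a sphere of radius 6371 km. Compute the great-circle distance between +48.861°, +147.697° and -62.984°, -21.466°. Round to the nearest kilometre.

18311 km

Δλ = -21.466 − 147.697 = -169.163°.
Δφ = -62.984 − 48.861 = -111.845°.
a = sin²(Δφ/2) + cos φ₁ · cos φ₂ · sin²(Δλ/2) = 0.982222.
c = 2·atan2(√a, √(1−a)) = 2.87413 rad → d = 6371·c ≈ 18311.08 km.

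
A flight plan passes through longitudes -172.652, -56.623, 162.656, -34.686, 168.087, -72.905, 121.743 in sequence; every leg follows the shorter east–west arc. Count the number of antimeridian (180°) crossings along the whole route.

5

Leg 1: -172.652° → -56.623°, shortest Δλ = 116.029° (east) — does not cross 180°.
Leg 2: -56.623° → +162.656°, shortest Δλ = -140.721° (west) — crosses 180°.
Leg 3: +162.656° → -34.686°, shortest Δλ = 162.658° (east) — crosses 180°.
Leg 4: -34.686° → +168.087°, shortest Δλ = -157.227° (west) — crosses 180°.
Leg 5: +168.087° → -72.905°, shortest Δλ = 119.008° (east) — crosses 180°.
Leg 6: -72.905° → +121.743°, shortest Δλ = -165.352° (west) — crosses 180°.
Total crossings: 5.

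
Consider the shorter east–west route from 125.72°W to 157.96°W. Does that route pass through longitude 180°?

Signed shortest Δλ = ((-157.96 − -125.72 + 180) mod 360) − 180 = -32.24°.
Going west by 32.24° from -125.72° reaches -157.96° without touching 180°.

No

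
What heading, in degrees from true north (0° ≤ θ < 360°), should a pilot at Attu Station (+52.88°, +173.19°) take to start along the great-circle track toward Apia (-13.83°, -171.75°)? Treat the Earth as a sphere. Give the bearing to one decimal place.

164.2°

Δλ = -171.75 − 173.19 = -344.94°; wrapped into (−180°, 180°]: 15.06°.
θ = atan2( sin Δλ · cos φ₂ , cos φ₁ · sin φ₂ − sin φ₁ · cos φ₂ · cos Δλ )
  = atan2(0.25230, -0.89192) = 164.205° → normalised to [0°, 360°): 164.205°.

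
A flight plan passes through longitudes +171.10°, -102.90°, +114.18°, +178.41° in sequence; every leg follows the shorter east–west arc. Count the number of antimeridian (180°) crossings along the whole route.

2

Leg 1: +171.10° → -102.90°, shortest Δλ = 86.0° (east) — crosses 180°.
Leg 2: -102.90° → +114.18°, shortest Δλ = -142.92° (west) — crosses 180°.
Leg 3: +114.18° → +178.41°, shortest Δλ = 64.23° (east) — does not cross 180°.
Total crossings: 2.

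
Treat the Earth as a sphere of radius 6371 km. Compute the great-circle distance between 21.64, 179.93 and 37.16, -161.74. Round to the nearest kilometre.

Δλ = -161.74 − 179.93 = -341.67°; wrapped into (−180°, 180°]: 18.33°.
Δφ = 37.16 − 21.64 = 15.52°.
a = sin²(Δφ/2) + cos φ₁ · cos φ₂ · sin²(Δλ/2) = 0.037025.
c = 2·atan2(√a, √(1−a)) = 0.38725 rad → d = 6371·c ≈ 2467.18 km.

2467 km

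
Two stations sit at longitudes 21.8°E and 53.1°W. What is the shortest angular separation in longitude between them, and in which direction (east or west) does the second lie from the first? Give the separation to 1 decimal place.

Raw difference: -53.1 − 21.8 = -74.9°.
Normalise into (−180°, 180°]: -74.9° stays -74.9°.
Negative ⇒ the second point lies to the west; separation 74.9°.

74.9° west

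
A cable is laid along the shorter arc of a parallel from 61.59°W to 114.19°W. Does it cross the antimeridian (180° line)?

Signed shortest Δλ = ((-114.19 − -61.59 + 180) mod 360) − 180 = -52.6°.
Going west by 52.6° from -61.59° reaches -114.19° without touching 180°.

No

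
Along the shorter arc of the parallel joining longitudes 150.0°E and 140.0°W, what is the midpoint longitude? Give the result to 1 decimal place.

Signed shortest Δλ from +150.0° to -140.0° is +70.0°.
Midpoint longitude = +150.0° + (+70.0°)/2 = +150.0° + 35.0° = +185.0°.
Normalise into (−180°, 180°]: -175.0°.
(The naïve average (+150.0 + -140.0)/2 = 5.0° is on the wrong side of the globe.)

175.0°W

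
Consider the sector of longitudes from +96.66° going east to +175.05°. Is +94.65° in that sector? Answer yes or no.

No

Band width going east from +96.66° to +175.05°: ((175.05 − 96.66) mod 360) = 78.39°.
Offset of +94.65° east of the west edge: ((94.65 − 96.66) mod 360) = 357.99°.
357.99° > 78.39° ⇒ outside.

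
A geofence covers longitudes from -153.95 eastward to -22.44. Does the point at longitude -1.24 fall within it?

Band width going east from -153.95° to -22.44°: ((-22.44 − -153.95) mod 360) = 131.51°.
Offset of -1.24° east of the west edge: ((-1.24 − -153.95) mod 360) = 152.71°.
152.71° > 131.51° ⇒ outside.

No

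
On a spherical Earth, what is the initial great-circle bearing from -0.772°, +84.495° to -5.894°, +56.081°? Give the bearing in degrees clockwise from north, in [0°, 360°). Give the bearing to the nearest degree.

259°

Δλ = 56.081 − 84.495 = -28.414°.
θ = atan2( sin Δλ · cos φ₂ , cos φ₁ · sin φ₂ − sin φ₁ · cos φ₂ · cos Δλ )
  = atan2(-0.47332, -0.09089) = -100.870° → normalised to [0°, 360°): 259.130°.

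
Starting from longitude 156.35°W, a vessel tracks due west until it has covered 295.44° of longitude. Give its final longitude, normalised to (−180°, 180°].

Start at -156.35°; shift −295.44° → -451.79°.
-451.79° lies outside (−180°, 180°]; add 360° → -91.79°.

91.79°W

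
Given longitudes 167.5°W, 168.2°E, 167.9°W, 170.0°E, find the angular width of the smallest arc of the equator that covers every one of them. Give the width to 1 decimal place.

24.3°

Sort the longitudes: -167.9°, -167.5°, +168.2°, +170.0°.
Eastward gaps between consecutive values (wrapping around): 0.4°, 335.7°, 1.8°, 22.1°.
Largest gap = 335.7° ⇒ minimal covering band is its complement: 360° − 335.7° = 24.3°.
Band runs from +168.2° eastward to -167.5°, crossing the antimeridian.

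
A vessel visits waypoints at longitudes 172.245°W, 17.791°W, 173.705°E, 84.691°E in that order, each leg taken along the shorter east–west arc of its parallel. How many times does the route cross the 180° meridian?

1

Leg 1: -172.245° → -17.791°, shortest Δλ = 154.454° (east) — does not cross 180°.
Leg 2: -17.791° → +173.705°, shortest Δλ = -168.504° (west) — crosses 180°.
Leg 3: +173.705° → +84.691°, shortest Δλ = -89.014° (west) — does not cross 180°.
Total crossings: 1.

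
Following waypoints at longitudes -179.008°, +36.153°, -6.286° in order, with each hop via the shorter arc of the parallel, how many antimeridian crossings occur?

1

Leg 1: -179.008° → +36.153°, shortest Δλ = -144.839° (west) — crosses 180°.
Leg 2: +36.153° → -6.286°, shortest Δλ = -42.439° (west) — does not cross 180°.
Total crossings: 1.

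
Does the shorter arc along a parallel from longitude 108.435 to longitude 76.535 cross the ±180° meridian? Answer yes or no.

Signed shortest Δλ = ((76.535 − 108.435 + 180) mod 360) − 180 = -31.9°.
Going west by 31.9° from +108.435° reaches +76.535° without touching 180°.

No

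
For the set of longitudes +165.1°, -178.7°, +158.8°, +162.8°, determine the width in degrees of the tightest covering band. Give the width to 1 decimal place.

Sort the longitudes: -178.7°, +158.8°, +162.8°, +165.1°.
Eastward gaps between consecutive values (wrapping around): 337.5°, 4.0°, 2.3°, 16.2°.
Largest gap = 337.5° ⇒ minimal covering band is its complement: 360° − 337.5° = 22.5°.
Band runs from +158.8° eastward to -178.7°, crossing the antimeridian.

22.5°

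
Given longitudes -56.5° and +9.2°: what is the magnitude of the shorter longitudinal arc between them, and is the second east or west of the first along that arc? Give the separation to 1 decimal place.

65.7° east

Raw difference: 9.2 − -56.5 = 65.7°.
Normalise into (−180°, 180°]: 65.7° stays 65.7°.
Positive ⇒ the second point lies to the east; separation 65.7°.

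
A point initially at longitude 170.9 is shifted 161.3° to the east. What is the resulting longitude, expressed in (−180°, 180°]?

-27.8°

Start at +170.9°; shift +161.3° → +332.2°.
+332.2° lies outside (−180°, 180°]; subtract 360° → -27.8°.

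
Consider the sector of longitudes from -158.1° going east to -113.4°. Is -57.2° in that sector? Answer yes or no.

Band width going east from -158.1° to -113.4°: ((-113.4 − -158.1) mod 360) = 44.7°.
Offset of -57.2° east of the west edge: ((-57.2 − -158.1) mod 360) = 100.9°.
100.9° > 44.7° ⇒ outside.

No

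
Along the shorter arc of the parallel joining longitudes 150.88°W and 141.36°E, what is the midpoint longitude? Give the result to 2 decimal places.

Signed shortest Δλ from -150.88° to +141.36° is -67.76°.
Midpoint longitude = -150.88° + (-67.76°)/2 = -150.88° − 33.88° = -184.76°.
Normalise into (−180°, 180°]: +175.24°.
(The naïve average (-150.88 + +141.36)/2 = -4.76° is on the wrong side of the globe.)

175.24°E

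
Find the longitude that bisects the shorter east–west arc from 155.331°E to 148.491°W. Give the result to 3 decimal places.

176.580°W

Signed shortest Δλ from +155.331° to -148.491° is +56.178°.
Midpoint longitude = +155.331° + (+56.178°)/2 = +155.331° + 28.089° = +183.420°.
Normalise into (−180°, 180°]: -176.580°.
(The naïve average (+155.331 + -148.491)/2 = 3.42° is on the wrong side of the globe.)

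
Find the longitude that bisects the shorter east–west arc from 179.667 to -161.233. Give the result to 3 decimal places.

-170.783°

Signed shortest Δλ from +179.667° to -161.233° is +19.100°.
Midpoint longitude = +179.667° + (+19.100°)/2 = +179.667° + 9.550° = +189.217°.
Normalise into (−180°, 180°]: -170.783°.
(The naïve average (+179.667 + -161.233)/2 = 9.217° is on the wrong side of the globe.)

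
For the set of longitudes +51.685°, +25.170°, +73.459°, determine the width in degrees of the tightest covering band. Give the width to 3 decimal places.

48.289°

Sort the longitudes: +25.170°, +51.685°, +73.459°.
Eastward gaps between consecutive values (wrapping around): 26.515°, 21.774°, 311.711°.
Largest gap = 311.711° ⇒ minimal covering band is its complement: 360° − 311.711° = 48.289°.
Band runs from +25.170° eastward to +73.459°.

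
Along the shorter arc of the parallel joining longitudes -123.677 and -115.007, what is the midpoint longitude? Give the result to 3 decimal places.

-119.342°

Signed shortest Δλ from -123.677° to -115.007° is +8.670°.
Midpoint longitude = -123.677° + (+8.670°)/2 = -123.677° + 4.335° = -119.342°.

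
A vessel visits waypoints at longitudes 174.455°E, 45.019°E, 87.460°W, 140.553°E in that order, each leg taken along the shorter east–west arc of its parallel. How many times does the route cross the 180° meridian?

Leg 1: +174.455° → +45.019°, shortest Δλ = -129.436° (west) — does not cross 180°.
Leg 2: +45.019° → -87.460°, shortest Δλ = -132.479° (west) — does not cross 180°.
Leg 3: -87.460° → +140.553°, shortest Δλ = -131.987° (west) — crosses 180°.
Total crossings: 1.

1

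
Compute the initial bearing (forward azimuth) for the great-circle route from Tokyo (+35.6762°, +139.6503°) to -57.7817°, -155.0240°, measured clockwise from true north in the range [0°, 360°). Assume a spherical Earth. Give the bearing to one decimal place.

Δλ = -155.0240 − 139.6503 = -294.6743°; wrapped into (−180°, 180°]: 65.3257°.
θ = atan2( sin Δλ · cos φ₂ , cos φ₁ · sin φ₂ − sin φ₁ · cos φ₂ · cos Δλ )
  = atan2(0.48447, -0.81705) = 149.334° → normalised to [0°, 360°): 149.334°.

149.3°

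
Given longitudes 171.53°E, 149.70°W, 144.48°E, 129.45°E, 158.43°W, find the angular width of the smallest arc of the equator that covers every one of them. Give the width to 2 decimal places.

80.85°

Sort the longitudes: -158.43°, -149.70°, +129.45°, +144.48°, +171.53°.
Eastward gaps between consecutive values (wrapping around): 8.73°, 279.15°, 15.03°, 27.05°, 30.04°.
Largest gap = 279.15° ⇒ minimal covering band is its complement: 360° − 279.15° = 80.85°.
Band runs from +129.45° eastward to -149.70°, crossing the antimeridian.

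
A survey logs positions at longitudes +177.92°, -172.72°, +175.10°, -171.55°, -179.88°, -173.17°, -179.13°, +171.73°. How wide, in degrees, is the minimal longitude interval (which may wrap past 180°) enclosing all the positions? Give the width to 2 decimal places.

16.72°

Sort the longitudes: -179.88°, -179.13°, -173.17°, -172.72°, -171.55°, +171.73°, +175.10°, +177.92°.
Eastward gaps between consecutive values (wrapping around): 0.75°, 5.96°, 0.45°, 1.17°, 343.28°, 3.37°, 2.82°, 2.20°.
Largest gap = 343.28° ⇒ minimal covering band is its complement: 360° − 343.28° = 16.72°.
Band runs from +171.73° eastward to -171.55°, crossing the antimeridian.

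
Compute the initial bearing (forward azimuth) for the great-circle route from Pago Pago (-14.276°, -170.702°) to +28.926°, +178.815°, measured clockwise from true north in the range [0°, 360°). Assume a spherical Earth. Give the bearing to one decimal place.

346.8°

Δλ = 178.815 − -170.702 = 349.517°; wrapped into (−180°, 180°]: -10.483°.
θ = atan2( sin Δλ · cos φ₂ , cos φ₁ · sin φ₂ − sin φ₁ · cos φ₂ · cos Δλ )
  = atan2(-0.15925, 0.68097) = -13.162° → normalised to [0°, 360°): 346.838°.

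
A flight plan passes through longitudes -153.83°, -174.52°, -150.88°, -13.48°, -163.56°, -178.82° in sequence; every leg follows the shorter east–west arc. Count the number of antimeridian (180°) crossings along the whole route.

Leg 1: -153.83° → -174.52°, shortest Δλ = -20.69° (west) — does not cross 180°.
Leg 2: -174.52° → -150.88°, shortest Δλ = 23.64° (east) — does not cross 180°.
Leg 3: -150.88° → -13.48°, shortest Δλ = 137.4° (east) — does not cross 180°.
Leg 4: -13.48° → -163.56°, shortest Δλ = -150.08° (west) — does not cross 180°.
Leg 5: -163.56° → -178.82°, shortest Δλ = -15.26° (west) — does not cross 180°.
Total crossings: 0.

0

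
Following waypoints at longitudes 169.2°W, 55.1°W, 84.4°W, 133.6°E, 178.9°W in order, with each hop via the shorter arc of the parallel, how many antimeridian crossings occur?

Leg 1: -169.2° → -55.1°, shortest Δλ = 114.1° (east) — does not cross 180°.
Leg 2: -55.1° → -84.4°, shortest Δλ = -29.3° (west) — does not cross 180°.
Leg 3: -84.4° → +133.6°, shortest Δλ = -142.0° (west) — crosses 180°.
Leg 4: +133.6° → -178.9°, shortest Δλ = 47.5° (east) — crosses 180°.
Total crossings: 2.

2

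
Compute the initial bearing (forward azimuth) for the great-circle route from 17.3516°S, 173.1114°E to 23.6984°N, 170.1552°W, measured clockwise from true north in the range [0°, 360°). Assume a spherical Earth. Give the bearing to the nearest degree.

22°

Δλ = -170.1552 − 173.1114 = -343.2666°; wrapped into (−180°, 180°]: 16.7334°.
θ = atan2( sin Δλ · cos φ₂ , cos φ₁ · sin φ₂ − sin φ₁ · cos φ₂ · cos Δλ )
  = atan2(0.26364, 0.64515) = 22.227° → normalised to [0°, 360°): 22.227°.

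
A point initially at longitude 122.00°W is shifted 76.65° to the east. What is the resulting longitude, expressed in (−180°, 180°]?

45.35°W

Start at -122.00°; shift +76.65° → -45.35°.
-45.35° already lies in (−180°, 180°].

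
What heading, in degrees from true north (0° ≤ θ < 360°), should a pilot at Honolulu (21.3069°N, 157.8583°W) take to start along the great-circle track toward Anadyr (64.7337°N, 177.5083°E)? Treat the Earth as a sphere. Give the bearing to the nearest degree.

Δλ = 177.5083 − -157.8583 = 335.3666°; wrapped into (−180°, 180°]: -24.6334°.
θ = atan2( sin Δλ · cos φ₂ , cos φ₁ · sin φ₂ − sin φ₁ · cos φ₂ · cos Δλ )
  = atan2(-0.17791, 0.70154) = -14.230° → normalised to [0°, 360°): 345.770°.

346°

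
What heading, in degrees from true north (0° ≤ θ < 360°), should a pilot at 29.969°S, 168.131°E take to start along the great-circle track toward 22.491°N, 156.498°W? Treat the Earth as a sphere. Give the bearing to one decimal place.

37.1°

Δλ = -156.498 − 168.131 = -324.629°; wrapped into (−180°, 180°]: 35.371°.
θ = atan2( sin Δλ · cos φ₂ , cos φ₁ · sin φ₂ − sin φ₁ · cos φ₂ · cos Δλ )
  = atan2(0.53484, 0.70774) = 37.078° → normalised to [0°, 360°): 37.078°.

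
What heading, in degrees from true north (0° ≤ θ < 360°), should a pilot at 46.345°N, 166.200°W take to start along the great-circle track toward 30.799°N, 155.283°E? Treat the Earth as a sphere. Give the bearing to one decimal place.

Δλ = 155.283 − -166.200 = 321.483°; wrapped into (−180°, 180°]: -38.517°.
θ = atan2( sin Δλ · cos φ₂ , cos φ₁ · sin φ₂ − sin φ₁ · cos φ₂ · cos Δλ )
  = atan2(-0.53492, -0.13279) = -103.942° → normalised to [0°, 360°): 256.058°.

256.1°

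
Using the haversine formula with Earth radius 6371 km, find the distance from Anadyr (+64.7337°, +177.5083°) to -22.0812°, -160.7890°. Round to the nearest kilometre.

Δλ = -160.7890 − 177.5083 = -338.2973°; wrapped into (−180°, 180°]: 21.7027°.
Δφ = -22.0812 − 64.7337 = -86.8149°.
a = sin²(Δφ/2) + cos φ₁ · cos φ₂ · sin²(Δλ/2) = 0.486237.
c = 2·atan2(√a, √(1−a)) = 1.54327 rad → d = 6371·c ≈ 9832.16 km.

9832 km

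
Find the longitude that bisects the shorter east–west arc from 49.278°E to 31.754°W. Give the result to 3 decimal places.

Signed shortest Δλ from +49.278° to -31.754° is -81.032°.
Midpoint longitude = +49.278° + (-81.032°)/2 = +49.278° − 40.516° = +8.762°.

8.762°E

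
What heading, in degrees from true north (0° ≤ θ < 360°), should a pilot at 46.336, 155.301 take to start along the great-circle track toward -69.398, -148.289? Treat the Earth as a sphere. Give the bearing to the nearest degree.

160°

Δλ = -148.289 − 155.301 = -303.590°; wrapped into (−180°, 180°]: 56.410°.
θ = atan2( sin Δλ · cos φ₂ , cos φ₁ · sin φ₂ − sin φ₁ · cos φ₂ · cos Δλ )
  = atan2(0.29312, -0.78710) = 159.575° → normalised to [0°, 360°): 159.575°.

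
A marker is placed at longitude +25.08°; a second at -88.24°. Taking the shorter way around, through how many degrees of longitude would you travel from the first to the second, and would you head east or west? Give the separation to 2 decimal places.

Raw difference: -88.24 − 25.08 = -113.32°.
Normalise into (−180°, 180°]: -113.32° stays -113.32°.
Negative ⇒ the second point lies to the west; separation 113.32°.

113.32° west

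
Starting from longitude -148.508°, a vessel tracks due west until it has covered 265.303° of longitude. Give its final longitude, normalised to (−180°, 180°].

-53.811°

Start at -148.508°; shift −265.303° → -413.811°.
-413.811° lies outside (−180°, 180°]; add 360° → -53.811°.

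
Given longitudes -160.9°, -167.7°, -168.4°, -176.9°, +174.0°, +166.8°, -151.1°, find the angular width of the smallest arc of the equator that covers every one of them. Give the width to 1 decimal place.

Sort the longitudes: -176.9°, -168.4°, -167.7°, -160.9°, -151.1°, +166.8°, +174.0°.
Eastward gaps between consecutive values (wrapping around): 8.5°, 0.7°, 6.8°, 9.8°, 317.9°, 7.2°, 9.1°.
Largest gap = 317.9° ⇒ minimal covering band is its complement: 360° − 317.9° = 42.1°.
Band runs from +166.8° eastward to -151.1°, crossing the antimeridian.

42.1°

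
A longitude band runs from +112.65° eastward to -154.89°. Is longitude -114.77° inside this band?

Band width going east from +112.65° to -154.89°: ((-154.89 − 112.65) mod 360) = 92.46°.
Offset of -114.77° east of the west edge: ((-114.77 − 112.65) mod 360) = 132.58°.
132.58° > 92.46° ⇒ outside.

No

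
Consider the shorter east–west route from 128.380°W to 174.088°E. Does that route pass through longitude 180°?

Yes

Naïve |174.088 − -128.380| = 302.468° > 180°, so the shorter arc goes the other way round — across 180°.
Signed shortest Δλ = ((174.088 − -128.380 + 180) mod 360) − 180 = -57.532°.
Going west by 57.532° from -128.380° passes through 180° before reaching +174.088°.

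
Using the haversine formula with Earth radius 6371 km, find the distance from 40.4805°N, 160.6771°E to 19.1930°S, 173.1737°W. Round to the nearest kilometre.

Δλ = -173.1737 − 160.6771 = -333.8508°; wrapped into (−180°, 180°]: 26.1492°.
Δφ = -19.1930 − 40.4805 = -59.6735°.
a = sin²(Δφ/2) + cos φ₁ · cos φ₂ · sin²(Δλ/2) = 0.284298.
c = 2·atan2(√a, √(1−a)) = 1.12475 rad → d = 6371·c ≈ 7165.77 km.

7166 km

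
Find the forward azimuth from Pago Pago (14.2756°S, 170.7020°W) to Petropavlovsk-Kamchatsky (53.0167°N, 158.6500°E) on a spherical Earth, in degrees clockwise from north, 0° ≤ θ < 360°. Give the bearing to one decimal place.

341.2°

Δλ = 158.6500 − -170.7020 = 329.3520°; wrapped into (−180°, 180°]: -30.6480°.
θ = atan2( sin Δλ · cos φ₂ , cos φ₁ · sin φ₂ − sin φ₁ · cos φ₂ · cos Δλ )
  = atan2(-0.30666, 0.90177) = -18.782° → normalised to [0°, 360°): 341.218°.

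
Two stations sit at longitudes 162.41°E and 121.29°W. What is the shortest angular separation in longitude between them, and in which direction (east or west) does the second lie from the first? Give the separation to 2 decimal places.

Raw difference: -121.29 − 162.41 = -283.7°.
Normalise into (−180°, 180°]: -283.7° + 360° = 76.3°.
Positive ⇒ the second point lies to the east; separation 76.30°.

76.30° east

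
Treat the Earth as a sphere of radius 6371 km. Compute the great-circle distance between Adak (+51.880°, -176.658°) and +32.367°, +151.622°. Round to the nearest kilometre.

3353 km

Δλ = 151.622 − -176.658 = 328.280°; wrapped into (−180°, 180°]: -31.720°.
Δφ = 32.367 − 51.880 = -19.513°.
a = sin²(Δφ/2) + cos φ₁ · cos φ₂ · sin²(Δλ/2) = 0.067659.
c = 2·atan2(√a, √(1−a)) = 0.52628 rad → d = 6371·c ≈ 3352.92 km.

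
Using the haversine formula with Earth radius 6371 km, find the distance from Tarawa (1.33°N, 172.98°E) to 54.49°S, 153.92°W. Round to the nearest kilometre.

Δλ = -153.92 − 172.98 = -326.90°; wrapped into (−180°, 180°]: 33.10°.
Δφ = -54.49 − 1.33 = -55.82°.
a = sin²(Δφ/2) + cos φ₁ · cos φ₂ · sin²(Δλ/2) = 0.266220.
c = 2·atan2(√a, √(1−a)) = 1.08427 rad → d = 6371·c ≈ 6907.87 km.

6908 km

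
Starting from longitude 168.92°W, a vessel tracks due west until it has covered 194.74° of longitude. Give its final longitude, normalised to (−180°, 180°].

3.66°W

Start at -168.92°; shift −194.74° → -363.66°.
-363.66° lies outside (−180°, 180°]; add 360° → -3.66°.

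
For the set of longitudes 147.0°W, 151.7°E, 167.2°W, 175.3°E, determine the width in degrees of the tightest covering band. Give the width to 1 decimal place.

Sort the longitudes: -167.2°, -147.0°, +151.7°, +175.3°.
Eastward gaps between consecutive values (wrapping around): 20.2°, 298.7°, 23.6°, 17.5°.
Largest gap = 298.7° ⇒ minimal covering band is its complement: 360° − 298.7° = 61.3°.
Band runs from +151.7° eastward to -147.0°, crossing the antimeridian.

61.3°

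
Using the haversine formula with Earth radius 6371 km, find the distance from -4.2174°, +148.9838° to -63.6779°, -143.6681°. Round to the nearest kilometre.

8488 km

Δλ = -143.6681 − 148.9838 = -292.6519°; wrapped into (−180°, 180°]: 67.3481°.
Δφ = -63.6779 − -4.2174 = -59.4605°.
a = sin²(Δφ/2) + cos φ₁ · cos φ₂ · sin²(Δλ/2) = 0.381886.
c = 2·atan2(√a, √(1−a)) = 1.33231 rad → d = 6371·c ≈ 8488.18 km.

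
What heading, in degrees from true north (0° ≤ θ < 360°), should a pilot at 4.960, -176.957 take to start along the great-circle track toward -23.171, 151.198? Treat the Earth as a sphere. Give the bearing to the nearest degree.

227°

Δλ = 151.198 − -176.957 = 328.155°; wrapped into (−180°, 180°]: -31.845°.
θ = atan2( sin Δλ · cos φ₂ , cos φ₁ · sin φ₂ − sin φ₁ · cos φ₂ · cos Δλ )
  = atan2(-0.48506, -0.45952) = -133.451° → normalised to [0°, 360°): 226.549°.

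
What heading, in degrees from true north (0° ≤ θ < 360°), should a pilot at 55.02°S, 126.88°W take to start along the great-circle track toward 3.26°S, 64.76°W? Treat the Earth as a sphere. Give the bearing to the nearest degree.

Δλ = -64.76 − -126.88 = 62.12°.
θ = atan2( sin Δλ · cos φ₂ , cos φ₁ · sin φ₂ − sin φ₁ · cos φ₂ · cos Δλ )
  = atan2(0.88250, 0.34993) = 68.371° → normalised to [0°, 360°): 68.371°.

68°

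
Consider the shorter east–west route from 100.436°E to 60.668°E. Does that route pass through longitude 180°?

No

Signed shortest Δλ = ((60.668 − 100.436 + 180) mod 360) − 180 = -39.768°.
Going west by 39.768° from +100.436° reaches +60.668° without touching 180°.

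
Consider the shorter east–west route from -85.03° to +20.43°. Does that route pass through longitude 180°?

Signed shortest Δλ = ((20.43 − -85.03 + 180) mod 360) − 180 = 105.46°.
Going east by 105.46° from -85.03° reaches +20.43° without touching 180°.

No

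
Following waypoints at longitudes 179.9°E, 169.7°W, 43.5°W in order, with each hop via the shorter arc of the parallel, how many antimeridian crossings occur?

Leg 1: +179.9° → -169.7°, shortest Δλ = 10.4° (east) — crosses 180°.
Leg 2: -169.7° → -43.5°, shortest Δλ = 126.2° (east) — does not cross 180°.
Total crossings: 1.

1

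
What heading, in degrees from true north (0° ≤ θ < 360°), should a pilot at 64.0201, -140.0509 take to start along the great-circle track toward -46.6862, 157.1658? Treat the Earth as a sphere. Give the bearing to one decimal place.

225.4°

Δλ = 157.1658 − -140.0509 = 297.2167°; wrapped into (−180°, 180°]: -62.7833°.
θ = atan2( sin Δλ · cos φ₂ , cos φ₁ · sin φ₂ − sin φ₁ · cos φ₂ · cos Δλ )
  = atan2(-0.61004, -0.60077) = -134.561° → normalised to [0°, 360°): 225.439°.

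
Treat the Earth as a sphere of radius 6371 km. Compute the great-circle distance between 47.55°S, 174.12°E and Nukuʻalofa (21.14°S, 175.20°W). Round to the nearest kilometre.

3089 km

Δλ = -175.20 − 174.12 = -349.32°; wrapped into (−180°, 180°]: 10.68°.
Δφ = -21.14 − -47.55 = 26.41°.
a = sin²(Δφ/2) + cos φ₁ · cos φ₂ · sin²(Δλ/2) = 0.057635.
c = 2·atan2(√a, √(1−a)) = 0.48488 rad → d = 6371·c ≈ 3089.19 km.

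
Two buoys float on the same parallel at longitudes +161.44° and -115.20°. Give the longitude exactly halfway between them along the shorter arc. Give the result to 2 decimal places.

Signed shortest Δλ from +161.44° to -115.20° is +83.36°.
Midpoint longitude = +161.44° + (+83.36°)/2 = +161.44° + 41.68° = +203.12°.
Normalise into (−180°, 180°]: -156.88°.
(The naïve average (+161.44 + -115.20)/2 = 23.12° is on the wrong side of the globe.)

-156.88°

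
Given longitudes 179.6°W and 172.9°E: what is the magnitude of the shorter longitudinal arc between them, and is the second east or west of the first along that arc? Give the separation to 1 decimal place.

Raw difference: 172.9 − -179.6 = 352.5°.
Normalise into (−180°, 180°]: 352.5° − 360° = -7.5°.
Negative ⇒ the second point lies to the west; separation 7.5°.

7.5° west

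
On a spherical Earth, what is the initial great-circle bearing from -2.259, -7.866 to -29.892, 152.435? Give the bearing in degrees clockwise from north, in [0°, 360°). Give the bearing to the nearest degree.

Δλ = 152.435 − -7.866 = 160.301°.
θ = atan2( sin Δλ · cos φ₂ , cos φ₁ · sin φ₂ − sin φ₁ · cos φ₂ · cos Δλ )
  = atan2(0.29224, -0.53015) = 151.135° → normalised to [0°, 360°): 151.135°.

151°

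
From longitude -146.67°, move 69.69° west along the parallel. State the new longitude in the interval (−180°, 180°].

+143.64°

Start at -146.67°; shift −69.69° → -216.36°.
-216.36° lies outside (−180°, 180°]; add 360° → +143.64°.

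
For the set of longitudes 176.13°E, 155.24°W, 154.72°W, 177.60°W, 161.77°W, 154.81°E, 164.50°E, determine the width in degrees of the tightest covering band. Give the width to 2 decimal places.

50.47°

Sort the longitudes: -177.60°, -161.77°, -155.24°, -154.72°, +154.81°, +164.50°, +176.13°.
Eastward gaps between consecutive values (wrapping around): 15.83°, 6.53°, 0.52°, 309.53°, 9.69°, 11.63°, 6.27°.
Largest gap = 309.53° ⇒ minimal covering band is its complement: 360° − 309.53° = 50.47°.
Band runs from +154.81° eastward to -154.72°, crossing the antimeridian.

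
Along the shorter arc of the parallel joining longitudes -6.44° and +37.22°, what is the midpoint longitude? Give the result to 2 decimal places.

Signed shortest Δλ from -6.44° to +37.22° is +43.66°.
Midpoint longitude = -6.44° + (+43.66°)/2 = -6.44° + 21.83° = +15.39°.

+15.39°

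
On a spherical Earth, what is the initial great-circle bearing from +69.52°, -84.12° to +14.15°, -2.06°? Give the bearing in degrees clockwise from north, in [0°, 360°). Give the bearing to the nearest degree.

Δλ = -2.06 − -84.12 = 82.06°.
θ = atan2( sin Δλ · cos φ₂ , cos φ₁ · sin φ₂ − sin φ₁ · cos φ₂ · cos Δλ )
  = atan2(0.96036, -0.03995) = 92.382° → normalised to [0°, 360°): 92.382°.

92°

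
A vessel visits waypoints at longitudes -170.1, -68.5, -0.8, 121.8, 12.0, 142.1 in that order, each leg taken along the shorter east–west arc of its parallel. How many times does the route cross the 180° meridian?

Leg 1: -170.1° → -68.5°, shortest Δλ = 101.6° (east) — does not cross 180°.
Leg 2: -68.5° → -0.8°, shortest Δλ = 67.7° (east) — does not cross 180°.
Leg 3: -0.8° → +121.8°, shortest Δλ = 122.6° (east) — does not cross 180°.
Leg 4: +121.8° → +12.0°, shortest Δλ = -109.8° (west) — does not cross 180°.
Leg 5: +12.0° → +142.1°, shortest Δλ = 130.1° (east) — does not cross 180°.
Total crossings: 0.

0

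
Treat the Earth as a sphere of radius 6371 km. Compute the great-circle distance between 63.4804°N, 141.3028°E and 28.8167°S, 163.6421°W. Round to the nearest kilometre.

11337 km

Δλ = -163.6421 − 141.3028 = -304.9449°; wrapped into (−180°, 180°]: 55.0551°.
Δφ = -28.8167 − 63.4804 = -92.2971°.
a = sin²(Δφ/2) + cos φ₁ · cos φ₂ · sin²(Δλ/2) = 0.603606.
c = 2·atan2(√a, √(1−a)) = 1.77952 rad → d = 6371·c ≈ 11337.32 km.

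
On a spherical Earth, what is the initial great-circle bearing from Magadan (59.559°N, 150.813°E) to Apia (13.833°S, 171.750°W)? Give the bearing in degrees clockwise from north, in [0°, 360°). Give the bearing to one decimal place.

143.1°

Δλ = -171.750 − 150.813 = -322.563°; wrapped into (−180°, 180°]: 37.437°.
θ = atan2( sin Δλ · cos φ₂ , cos φ₁ · sin φ₂ − sin φ₁ · cos φ₂ · cos Δλ )
  = atan2(0.59026, -0.78585) = 143.089° → normalised to [0°, 360°): 143.089°.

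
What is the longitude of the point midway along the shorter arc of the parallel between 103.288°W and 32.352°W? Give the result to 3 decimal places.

67.820°W

Signed shortest Δλ from -103.288° to -32.352° is +70.936°.
Midpoint longitude = -103.288° + (+70.936°)/2 = -103.288° + 35.468° = -67.820°.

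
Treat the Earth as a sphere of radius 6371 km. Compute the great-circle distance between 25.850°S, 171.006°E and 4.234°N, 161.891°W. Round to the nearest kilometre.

Δλ = -161.891 − 171.006 = -332.897°; wrapped into (−180°, 180°]: 27.103°.
Δφ = 4.234 − -25.850 = 30.084°.
a = sin²(Δφ/2) + cos φ₁ · cos φ₂ · sin²(Δλ/2) = 0.116631.
c = 2·atan2(√a, √(1−a)) = 0.69705 rad → d = 6371·c ≈ 4440.92 km.

4441 km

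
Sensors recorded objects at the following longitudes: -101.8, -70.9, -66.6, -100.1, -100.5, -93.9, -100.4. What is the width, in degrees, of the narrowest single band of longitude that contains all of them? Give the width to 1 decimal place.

Sort the longitudes: -101.8°, -100.5°, -100.4°, -100.1°, -93.9°, -70.9°, -66.6°.
Eastward gaps between consecutive values (wrapping around): 1.3°, 0.1°, 0.3°, 6.2°, 23.0°, 4.3°, 324.8°.
Largest gap = 324.8° ⇒ minimal covering band is its complement: 360° − 324.8° = 35.2°.
Band runs from -101.8° eastward to -66.6°.

35.2°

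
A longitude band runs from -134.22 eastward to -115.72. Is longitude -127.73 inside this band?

Yes

Band width going east from -134.22° to -115.72°: ((-115.72 − -134.22) mod 360) = 18.50°.
Offset of -127.73° east of the west edge: ((-127.73 − -134.22) mod 360) = 6.49°.
6.49° ≤ 18.50° ⇒ inside.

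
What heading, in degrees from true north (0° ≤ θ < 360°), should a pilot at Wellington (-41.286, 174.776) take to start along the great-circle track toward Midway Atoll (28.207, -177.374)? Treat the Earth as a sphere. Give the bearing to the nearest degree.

Δλ = -177.374 − 174.776 = -352.150°; wrapped into (−180°, 180°]: 7.850°.
θ = atan2( sin Δλ · cos φ₂ , cos φ₁ · sin φ₂ − sin φ₁ · cos φ₂ · cos Δλ )
  = atan2(0.12036, 0.93118) = 7.365° → normalised to [0°, 360°): 7.365°.

7°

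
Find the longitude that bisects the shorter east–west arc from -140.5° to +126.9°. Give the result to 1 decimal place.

Signed shortest Δλ from -140.5° to +126.9° is -92.6°.
Midpoint longitude = -140.5° + (-92.6°)/2 = -140.5° − 46.3° = -186.8°.
Normalise into (−180°, 180°]: +173.2°.
(The naïve average (-140.5 + +126.9)/2 = -6.8° is on the wrong side of the globe.)

+173.2°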